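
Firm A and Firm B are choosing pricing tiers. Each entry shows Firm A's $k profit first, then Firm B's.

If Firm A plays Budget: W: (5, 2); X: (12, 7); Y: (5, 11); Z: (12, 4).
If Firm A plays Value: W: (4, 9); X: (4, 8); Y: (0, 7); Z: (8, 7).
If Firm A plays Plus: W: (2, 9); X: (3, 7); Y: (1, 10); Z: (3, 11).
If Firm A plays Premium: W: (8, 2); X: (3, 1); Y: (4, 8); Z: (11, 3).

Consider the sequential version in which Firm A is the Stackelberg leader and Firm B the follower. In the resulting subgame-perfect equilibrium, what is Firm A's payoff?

5

Backward induction with Firm A moving first.
- Budget → Firm B plays Y (best of 2, 7, 11, 4); Firm A gets 5.
- Value → Firm B plays W (best of 9, 8, 7, 7); Firm A gets 4.
- Plus → Firm B plays Z (best of 9, 7, 10, 11); Firm A gets 3.
- Premium → Firm B plays Y (best of 2, 1, 8, 3); Firm A gets 4.
Among 5, 4, 3, 4, the best is 5 at Budget. Subgame-perfect outcome: (Budget, Y) with payoffs (5, 11).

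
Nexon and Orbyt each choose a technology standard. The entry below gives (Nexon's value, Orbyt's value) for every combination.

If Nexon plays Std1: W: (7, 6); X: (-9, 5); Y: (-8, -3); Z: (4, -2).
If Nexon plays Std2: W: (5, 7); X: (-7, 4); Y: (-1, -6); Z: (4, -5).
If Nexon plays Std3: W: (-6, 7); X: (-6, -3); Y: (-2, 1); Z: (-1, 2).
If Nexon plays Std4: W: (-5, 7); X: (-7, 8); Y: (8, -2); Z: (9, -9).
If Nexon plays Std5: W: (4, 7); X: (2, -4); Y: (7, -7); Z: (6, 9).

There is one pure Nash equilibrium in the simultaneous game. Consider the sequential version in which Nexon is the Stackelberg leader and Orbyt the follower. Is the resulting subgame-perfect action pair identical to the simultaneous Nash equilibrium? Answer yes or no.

Backward induction with Nexon moving first.
- Std1 → Orbyt plays W (best of 6, 5, -3, -2); Nexon gets 7.
- Std2 → Orbyt plays W (best of 7, 4, -6, -5); Nexon gets 5.
- Std3 → Orbyt plays W (best of 7, -3, 1, 2); Nexon gets -6.
- Std4 → Orbyt plays X (best of 7, 8, -2, -9); Nexon gets -7.
- Std5 → Orbyt plays Z (best of 7, -4, -7, 9); Nexon gets 6.
Maximizing over 7, 5, -6, -7, 6, Nexon chooses Std1. Subgame-perfect outcome: (Std1, W) with payoffs (7, 6).
Under simultaneous play:
Nexon's best replies: W→Std1; X→Std5; Y→Std4; Z→Std4.
Orbyt's best replies: Std1→W; Std2→W; Std3→W; Std4→X; Std5→Z.
Only (Std1, W) has each player best-responding; Nash payoffs (7, 6).
Sequential outcome (Std1, W) coincides with the Nash profile (Std1, W).

yes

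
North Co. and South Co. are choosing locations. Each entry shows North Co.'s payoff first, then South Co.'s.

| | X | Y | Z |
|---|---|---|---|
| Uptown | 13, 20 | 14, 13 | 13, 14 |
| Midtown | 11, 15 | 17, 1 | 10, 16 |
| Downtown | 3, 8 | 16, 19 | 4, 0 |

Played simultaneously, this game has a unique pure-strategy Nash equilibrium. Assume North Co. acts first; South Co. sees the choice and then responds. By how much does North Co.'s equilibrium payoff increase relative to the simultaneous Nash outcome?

South Co. best-responds to each possible North Co. move:
- Uptown → South Co. plays X (best of 20, 13, 14); North Co. gets 13.
- Midtown → South Co. plays Z (best of 15, 1, 16); North Co. gets 10.
- Downtown → South Co. plays Y (best of 8, 19, 0); North Co. gets 16.
North Co.'s induced payoffs are 13, 10, 16, so North Co. commits to Downtown. Subgame-perfect outcome: (Downtown, Y) with payoffs (16, 19).
Now find the simultaneous Nash equilibrium.
North Co.'s best replies: X→Uptown; Y→Midtown; Z→Uptown.
South Co.'s best replies: Uptown→X; Midtown→Z; Downtown→Y.
The unique mutual best reply is (Uptown, X), giving (13, 20).
North Co.'s commitment gain: 16 − 13 = 3.

3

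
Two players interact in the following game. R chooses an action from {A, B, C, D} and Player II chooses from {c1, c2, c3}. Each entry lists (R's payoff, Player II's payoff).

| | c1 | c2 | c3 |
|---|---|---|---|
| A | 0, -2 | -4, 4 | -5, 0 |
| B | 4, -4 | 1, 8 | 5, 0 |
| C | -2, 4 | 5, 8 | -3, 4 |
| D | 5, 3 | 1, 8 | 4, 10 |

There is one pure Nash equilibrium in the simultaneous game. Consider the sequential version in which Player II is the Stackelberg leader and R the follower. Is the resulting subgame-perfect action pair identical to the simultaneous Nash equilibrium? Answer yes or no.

yes

R best-responds to each possible Player II move:
- c1 → R plays D (best of 0, 4, -2, 5); Player II gets 3.
- c2 → R plays C (best of -4, 1, 5, 1); Player II gets 8.
- c3 → R plays B (best of -5, 5, -3, 4); Player II gets 0.
Player II's induced payoffs are 3, 8, 0, so Player II commits to c2. Subgame-perfect outcome: (C, c2) with payoffs (5, 8).
Now find the simultaneous Nash equilibrium.
R's best replies: c1→D; c2→C; c3→B.
Player II's best replies: A→c2; B→c2; C→c2; D→c3.
Only (C, c2) has each player best-responding; Nash payoffs (5, 8).
Sequential outcome (C, c2) coincides with the Nash profile (C, c2).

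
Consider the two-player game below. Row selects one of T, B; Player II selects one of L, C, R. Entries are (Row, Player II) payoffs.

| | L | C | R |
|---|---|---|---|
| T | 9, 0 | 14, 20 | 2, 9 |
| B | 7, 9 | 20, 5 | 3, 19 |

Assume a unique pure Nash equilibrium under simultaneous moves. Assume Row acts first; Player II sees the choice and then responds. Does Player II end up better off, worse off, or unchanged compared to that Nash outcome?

better off

Player II best-responds to each possible Row move:
- T: BR = C, leader payoff 14.
- B: BR = R, leader payoff 3.
Among 14, 3, the best is 14 at T. Subgame-perfect outcome: (T, C) with payoffs (14, 20).
Now find the simultaneous Nash equilibrium.
Row's best replies: L→T; C→B; R→B.
Player II's best replies: T→C; B→R.
Only (B, R) has each player best-responding; Nash payoffs (3, 19).
Player II earns 20 sequentially versus 19 at the Nash outcome: better off.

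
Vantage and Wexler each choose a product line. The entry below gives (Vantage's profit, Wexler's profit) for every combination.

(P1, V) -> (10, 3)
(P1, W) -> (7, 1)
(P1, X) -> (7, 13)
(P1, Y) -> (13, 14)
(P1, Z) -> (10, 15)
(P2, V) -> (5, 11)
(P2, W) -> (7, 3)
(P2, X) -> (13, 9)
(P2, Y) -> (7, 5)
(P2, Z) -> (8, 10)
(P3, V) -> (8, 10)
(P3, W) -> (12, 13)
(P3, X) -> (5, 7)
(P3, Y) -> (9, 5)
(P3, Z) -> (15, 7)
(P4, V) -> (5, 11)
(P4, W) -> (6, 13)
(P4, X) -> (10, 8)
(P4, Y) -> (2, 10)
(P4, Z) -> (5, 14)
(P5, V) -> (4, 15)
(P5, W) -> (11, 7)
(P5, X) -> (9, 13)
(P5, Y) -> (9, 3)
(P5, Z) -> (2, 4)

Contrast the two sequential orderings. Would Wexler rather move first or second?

If Vantage leads: Wexler's best replies are P1→Z, P2→V, P3→W, P4→Z, P5→V; Vantage's induced payoffs 10, 5, 12, 5, 4; outcome (P3, W), payoffs (12, 13).
If Wexler leads: Vantage's best replies are V→P1, W→P3, X→P2, Y→P1, Z→P3; Wexler's induced payoffs 3, 13, 9, 14, 7; outcome (P1, Y), payoffs (13, 14).
Wexler gets 14 moving first and 13 moving second, so Wexler prefers to move first.

first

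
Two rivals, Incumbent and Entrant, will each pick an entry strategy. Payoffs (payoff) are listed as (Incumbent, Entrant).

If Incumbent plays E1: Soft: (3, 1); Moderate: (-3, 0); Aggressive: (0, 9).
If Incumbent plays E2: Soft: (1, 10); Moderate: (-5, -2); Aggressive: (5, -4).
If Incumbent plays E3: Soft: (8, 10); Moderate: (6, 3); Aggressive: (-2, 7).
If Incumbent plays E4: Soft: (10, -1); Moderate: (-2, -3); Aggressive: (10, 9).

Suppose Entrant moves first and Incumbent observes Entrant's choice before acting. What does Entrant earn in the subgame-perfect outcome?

9

Solve by backward induction (Entrant leads).
- Soft: BR = E4, leader payoff -1.
- Moderate: BR = E3, leader payoff 3.
- Aggressive: BR = E4, leader payoff 9.
Among -1, 3, 9, the best is 9 at Aggressive. Subgame-perfect outcome: (E4, Aggressive) with payoffs (10, 9).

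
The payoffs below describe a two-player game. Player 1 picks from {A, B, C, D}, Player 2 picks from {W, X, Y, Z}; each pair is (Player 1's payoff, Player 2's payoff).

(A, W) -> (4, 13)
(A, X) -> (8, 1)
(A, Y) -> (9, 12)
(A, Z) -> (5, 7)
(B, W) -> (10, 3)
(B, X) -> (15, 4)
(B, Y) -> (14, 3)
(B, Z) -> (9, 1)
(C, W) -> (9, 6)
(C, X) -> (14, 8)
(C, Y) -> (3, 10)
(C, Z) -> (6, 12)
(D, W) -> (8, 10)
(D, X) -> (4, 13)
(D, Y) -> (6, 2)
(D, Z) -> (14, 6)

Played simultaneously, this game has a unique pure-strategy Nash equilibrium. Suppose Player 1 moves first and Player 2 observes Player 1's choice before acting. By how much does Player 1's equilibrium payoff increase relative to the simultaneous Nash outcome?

0

Work backward from Player 2's decision.
- A → Player 2 plays W (best of 13, 1, 12, 7); Player 1 gets 4.
- B → Player 2 plays X (best of 3, 4, 3, 1); Player 1 gets 15.
- C → Player 2 plays Z (best of 6, 8, 10, 12); Player 1 gets 6.
- D → Player 2 plays X (best of 10, 13, 2, 6); Player 1 gets 4.
Among 4, 15, 6, 4, the best is 15 at B. Subgame-perfect outcome: (B, X) with payoffs (15, 4).
For the simultaneous game, intersect best replies.
Player 1's best replies: W→B; X→B; Y→B; Z→D.
Player 2's best replies: A→W; B→X; C→Z; D→X.
The unique mutual best reply is (B, X), giving (15, 4).
Player 1's commitment gain: 15 − 15 = 0.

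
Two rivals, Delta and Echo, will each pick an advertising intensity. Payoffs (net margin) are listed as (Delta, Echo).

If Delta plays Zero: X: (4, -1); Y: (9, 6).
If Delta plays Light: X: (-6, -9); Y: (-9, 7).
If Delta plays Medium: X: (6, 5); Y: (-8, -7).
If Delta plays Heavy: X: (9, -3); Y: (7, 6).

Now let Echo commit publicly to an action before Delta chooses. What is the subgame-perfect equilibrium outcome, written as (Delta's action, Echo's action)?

Work backward from Delta's decision.
- X → Delta plays Heavy (best of 4, -6, 6, 9); Echo gets -3.
- Y → Delta plays Zero (best of 9, -9, -8, 7); Echo gets 6.
Maximizing over -3, 6, Echo chooses Y. Subgame-perfect outcome: (Zero, Y) with payoffs (9, 6).

(Zero, Y)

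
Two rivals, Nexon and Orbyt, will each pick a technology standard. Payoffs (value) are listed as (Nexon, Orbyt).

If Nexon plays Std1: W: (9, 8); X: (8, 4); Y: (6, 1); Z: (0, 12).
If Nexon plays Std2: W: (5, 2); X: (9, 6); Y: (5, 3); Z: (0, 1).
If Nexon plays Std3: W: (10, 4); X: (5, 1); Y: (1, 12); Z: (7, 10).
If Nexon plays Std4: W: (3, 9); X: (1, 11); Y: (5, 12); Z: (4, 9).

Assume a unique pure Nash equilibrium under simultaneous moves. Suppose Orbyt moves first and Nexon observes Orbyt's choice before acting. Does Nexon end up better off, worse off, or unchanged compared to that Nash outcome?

worse off

Solve by backward induction (Orbyt leads).
- W → Nexon plays Std3 (best of 9, 5, 10, 3); Orbyt gets 4.
- X → Nexon plays Std2 (best of 8, 9, 5, 1); Orbyt gets 6.
- Y → Nexon plays Std1 (best of 6, 5, 1, 5); Orbyt gets 1.
- Z → Nexon plays Std3 (best of 0, 0, 7, 4); Orbyt gets 10.
Orbyt's induced payoffs are 4, 6, 1, 10, so Orbyt commits to Z. Subgame-perfect outcome: (Std3, Z) with payoffs (7, 10).
Under simultaneous play:
Nexon's best replies: W→Std3; X→Std2; Y→Std1; Z→Std3.
Orbyt's best replies: Std1→Z; Std2→X; Std3→Y; Std4→Y.
The unique mutual best reply is (Std2, X), giving (9, 6).
Nexon earns 7 sequentially versus 9 at the Nash outcome: worse off.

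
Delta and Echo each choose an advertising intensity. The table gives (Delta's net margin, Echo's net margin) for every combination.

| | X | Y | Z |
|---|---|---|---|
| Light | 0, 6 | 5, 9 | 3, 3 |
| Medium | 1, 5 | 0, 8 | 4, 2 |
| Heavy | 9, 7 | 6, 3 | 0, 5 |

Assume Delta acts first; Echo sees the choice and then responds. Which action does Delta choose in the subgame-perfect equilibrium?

Echo best-responds to each possible Delta move:
- Light: Echo compares 6, 9, 3 and picks Y; Delta would get 5.
- Medium: Echo compares 5, 8, 2 and picks Y; Delta would get 0.
- Heavy: Echo compares 7, 3, 5 and picks X; Delta would get 9.
Maximizing over 5, 0, 9, Delta chooses Heavy. Subgame-perfect outcome: (Heavy, X) with payoffs (9, 7).

Heavy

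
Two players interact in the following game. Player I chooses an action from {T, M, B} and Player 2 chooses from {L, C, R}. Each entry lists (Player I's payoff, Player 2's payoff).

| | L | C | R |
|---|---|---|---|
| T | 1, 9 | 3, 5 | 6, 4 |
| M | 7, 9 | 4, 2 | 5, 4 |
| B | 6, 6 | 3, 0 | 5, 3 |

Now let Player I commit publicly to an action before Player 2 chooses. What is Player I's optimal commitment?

Player 2 best-responds to each possible Player I move:
- T: Player 2 compares 9, 5, 4 and picks L; Player I would get 1.
- M: Player 2 compares 9, 2, 4 and picks L; Player I would get 7.
- B: Player 2 compares 6, 0, 3 and picks L; Player I would get 6.
Maximizing over 1, 7, 6, Player I chooses M. Subgame-perfect outcome: (M, L) with payoffs (7, 9).

M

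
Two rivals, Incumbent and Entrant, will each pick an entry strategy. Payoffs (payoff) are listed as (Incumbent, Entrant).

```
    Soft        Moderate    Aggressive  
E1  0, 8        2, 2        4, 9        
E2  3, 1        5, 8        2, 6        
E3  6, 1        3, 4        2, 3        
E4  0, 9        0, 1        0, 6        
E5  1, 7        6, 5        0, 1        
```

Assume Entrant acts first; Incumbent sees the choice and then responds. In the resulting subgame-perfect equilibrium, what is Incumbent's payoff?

Solve by backward induction (Entrant leads).
- Soft: Incumbent compares 0, 3, 6, 0, 1 and picks E3; Entrant would get 1.
- Moderate: Incumbent compares 2, 5, 3, 0, 6 and picks E5; Entrant would get 5.
- Aggressive: Incumbent compares 4, 2, 2, 0, 0 and picks E1; Entrant would get 9.
Among 1, 5, 9, the best is 9 at Aggressive. Subgame-perfect outcome: (E1, Aggressive) with payoffs (4, 9).

4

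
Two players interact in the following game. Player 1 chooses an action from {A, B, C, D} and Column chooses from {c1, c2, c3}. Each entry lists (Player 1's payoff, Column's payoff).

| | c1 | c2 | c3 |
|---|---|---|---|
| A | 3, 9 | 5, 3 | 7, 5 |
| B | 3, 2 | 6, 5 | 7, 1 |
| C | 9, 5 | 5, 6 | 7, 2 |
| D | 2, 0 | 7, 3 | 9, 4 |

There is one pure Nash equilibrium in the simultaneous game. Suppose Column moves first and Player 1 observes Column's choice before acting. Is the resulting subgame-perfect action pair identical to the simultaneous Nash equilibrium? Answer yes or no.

Work backward from Player 1's decision.
- c1: Player 1 compares 3, 3, 9, 2 and picks C; Column would get 5.
- c2: Player 1 compares 5, 6, 5, 7 and picks D; Column would get 3.
- c3: Player 1 compares 7, 7, 7, 9 and picks D; Column would get 4.
Maximizing over 5, 3, 4, Column chooses c1. Subgame-perfect outcome: (C, c1) with payoffs (9, 5).
For the simultaneous game, intersect best replies.
Player 1's best replies: c1→C; c2→D; c3→D.
Column's best replies: A→c1; B→c2; C→c2; D→c3.
The unique mutual best reply is (D, c3), giving (9, 4).
Sequential outcome (C, c1) differs from the Nash profile (D, c3).

no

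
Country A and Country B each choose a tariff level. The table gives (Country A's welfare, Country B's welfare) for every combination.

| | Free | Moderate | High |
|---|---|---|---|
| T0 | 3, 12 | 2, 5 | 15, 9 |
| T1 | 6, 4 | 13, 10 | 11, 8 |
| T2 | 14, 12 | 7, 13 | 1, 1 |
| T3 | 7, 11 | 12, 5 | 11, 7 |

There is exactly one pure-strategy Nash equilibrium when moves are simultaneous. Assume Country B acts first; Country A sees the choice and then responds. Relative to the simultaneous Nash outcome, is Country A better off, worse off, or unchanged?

better off

Country A best-responds to each possible Country B move:
- Free: BR = T2, leader payoff 12.
- Moderate: BR = T1, leader payoff 10.
- High: BR = T0, leader payoff 9.
Among 12, 10, 9, the best is 12 at Free. Subgame-perfect outcome: (T2, Free) with payoffs (14, 12).
Now find the simultaneous Nash equilibrium.
Country A's best replies: Free→T2; Moderate→T1; High→T0.
Country B's best replies: T0→Free; T1→Moderate; T2→Moderate; T3→Free.
Only (T1, Moderate) has each player best-responding; Nash payoffs (13, 10).
Country A earns 14 sequentially versus 13 at the Nash outcome: better off.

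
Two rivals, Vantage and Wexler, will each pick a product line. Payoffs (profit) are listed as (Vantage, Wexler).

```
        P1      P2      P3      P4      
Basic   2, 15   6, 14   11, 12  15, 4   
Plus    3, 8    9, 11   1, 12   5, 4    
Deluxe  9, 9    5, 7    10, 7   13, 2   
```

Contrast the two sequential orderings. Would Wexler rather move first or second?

If Vantage leads: Wexler's best replies are Basic→P1, Plus→P3, Deluxe→P1; Vantage's induced payoffs 2, 1, 9; outcome (Deluxe, P1), payoffs (9, 9).
If Wexler leads: Vantage's best replies are P1→Deluxe, P2→Plus, P3→Basic, P4→Basic; Wexler's induced payoffs 9, 11, 12, 4; outcome (Basic, P3), payoffs (11, 12).
Wexler gets 12 moving first and 9 moving second, so Wexler prefers to move first.

first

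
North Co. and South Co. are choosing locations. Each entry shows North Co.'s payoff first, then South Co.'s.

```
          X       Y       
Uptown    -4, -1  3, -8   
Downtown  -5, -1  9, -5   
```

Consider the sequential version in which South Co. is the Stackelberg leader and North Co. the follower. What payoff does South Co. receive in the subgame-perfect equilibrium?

-1

North Co. best-responds to each possible South Co. move:
- X: North Co. compares -4, -5 and picks Uptown; South Co. would get -1.
- Y: North Co. compares 3, 9 and picks Downtown; South Co. would get -5.
Maximizing over -1, -5, South Co. chooses X. Subgame-perfect outcome: (Uptown, X) with payoffs (-4, -1).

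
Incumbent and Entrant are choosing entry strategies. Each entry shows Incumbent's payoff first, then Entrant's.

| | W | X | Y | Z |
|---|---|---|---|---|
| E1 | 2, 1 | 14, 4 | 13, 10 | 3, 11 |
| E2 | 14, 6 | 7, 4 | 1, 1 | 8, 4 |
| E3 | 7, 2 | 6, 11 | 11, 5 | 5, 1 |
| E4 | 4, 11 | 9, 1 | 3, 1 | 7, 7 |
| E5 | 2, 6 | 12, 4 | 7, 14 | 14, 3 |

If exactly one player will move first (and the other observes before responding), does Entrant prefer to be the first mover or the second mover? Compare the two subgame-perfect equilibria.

first

If Incumbent leads: Entrant's best replies are E1→Z, E2→W, E3→X, E4→W, E5→Y; Incumbent's induced payoffs 3, 14, 6, 4, 7; outcome (E2, W), payoffs (14, 6).
If Entrant leads: Incumbent's best replies are W→E2, X→E1, Y→E1, Z→E5; Entrant's induced payoffs 6, 4, 10, 3; outcome (E1, Y), payoffs (13, 10).
Entrant gets 10 moving first and 6 moving second, so Entrant prefers to move first.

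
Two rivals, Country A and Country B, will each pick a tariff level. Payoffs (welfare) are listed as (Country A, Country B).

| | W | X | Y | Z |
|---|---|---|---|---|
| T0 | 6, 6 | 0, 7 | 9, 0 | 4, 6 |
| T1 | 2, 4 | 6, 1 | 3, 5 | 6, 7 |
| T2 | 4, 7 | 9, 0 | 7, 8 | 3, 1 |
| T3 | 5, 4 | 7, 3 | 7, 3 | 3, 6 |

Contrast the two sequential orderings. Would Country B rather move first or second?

second

If Country A leads: Country B's best replies are T0→X, T1→Z, T2→Y, T3→Z; Country A's induced payoffs 0, 6, 7, 3; outcome (T2, Y), payoffs (7, 8).
If Country B leads: Country A's best replies are W→T0, X→T2, Y→T0, Z→T1; Country B's induced payoffs 6, 0, 0, 7; outcome (T1, Z), payoffs (6, 7).
Country B gets 7 moving first and 8 moving second, so Country B prefers to move second.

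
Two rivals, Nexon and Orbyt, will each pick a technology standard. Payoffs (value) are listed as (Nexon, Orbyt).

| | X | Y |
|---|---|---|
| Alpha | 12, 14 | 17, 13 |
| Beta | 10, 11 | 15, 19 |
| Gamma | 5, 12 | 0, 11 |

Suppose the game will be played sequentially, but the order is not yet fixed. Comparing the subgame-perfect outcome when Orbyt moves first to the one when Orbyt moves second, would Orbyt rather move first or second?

second

If Nexon leads: Orbyt's best replies are Alpha→X, Beta→Y, Gamma→X; Nexon's induced payoffs 12, 15, 5; outcome (Beta, Y), payoffs (15, 19).
If Orbyt leads: Nexon's best replies are X→Alpha, Y→Alpha; Orbyt's induced payoffs 14, 13; outcome (Alpha, X), payoffs (12, 14).
Orbyt gets 14 moving first and 19 moving second, so Orbyt prefers to move second.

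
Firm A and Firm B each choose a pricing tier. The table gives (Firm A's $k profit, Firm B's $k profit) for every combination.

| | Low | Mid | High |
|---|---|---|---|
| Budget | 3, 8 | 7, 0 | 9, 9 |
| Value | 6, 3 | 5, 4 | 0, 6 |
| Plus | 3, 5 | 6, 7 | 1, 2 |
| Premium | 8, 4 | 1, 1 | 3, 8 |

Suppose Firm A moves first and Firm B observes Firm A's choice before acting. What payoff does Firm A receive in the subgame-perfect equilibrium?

Firm B best-responds to each possible Firm A move:
- Budget: Firm B compares 8, 0, 9 and picks High; Firm A would get 9.
- Value: Firm B compares 3, 4, 6 and picks High; Firm A would get 0.
- Plus: Firm B compares 5, 7, 2 and picks Mid; Firm A would get 6.
- Premium: Firm B compares 4, 1, 8 and picks High; Firm A would get 3.
Firm A's induced payoffs are 9, 0, 6, 3, so Firm A commits to Budget. Subgame-perfect outcome: (Budget, High) with payoffs (9, 9).

9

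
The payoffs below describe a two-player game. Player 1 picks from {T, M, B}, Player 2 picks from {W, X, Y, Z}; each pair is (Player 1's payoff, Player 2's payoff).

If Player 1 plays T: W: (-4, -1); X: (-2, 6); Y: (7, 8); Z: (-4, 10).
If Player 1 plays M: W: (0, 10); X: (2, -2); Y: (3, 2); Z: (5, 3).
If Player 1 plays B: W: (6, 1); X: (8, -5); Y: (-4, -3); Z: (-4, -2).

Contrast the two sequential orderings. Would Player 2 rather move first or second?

If Player 1 leads: Player 2's best replies are T→Z, M→W, B→W; Player 1's induced payoffs -4, 0, 6; outcome (B, W), payoffs (6, 1).
If Player 2 leads: Player 1's best replies are W→B, X→B, Y→T, Z→M; Player 2's induced payoffs 1, -5, 8, 3; outcome (T, Y), payoffs (7, 8).
Player 2 gets 8 moving first and 1 moving second, so Player 2 prefers to move first.

first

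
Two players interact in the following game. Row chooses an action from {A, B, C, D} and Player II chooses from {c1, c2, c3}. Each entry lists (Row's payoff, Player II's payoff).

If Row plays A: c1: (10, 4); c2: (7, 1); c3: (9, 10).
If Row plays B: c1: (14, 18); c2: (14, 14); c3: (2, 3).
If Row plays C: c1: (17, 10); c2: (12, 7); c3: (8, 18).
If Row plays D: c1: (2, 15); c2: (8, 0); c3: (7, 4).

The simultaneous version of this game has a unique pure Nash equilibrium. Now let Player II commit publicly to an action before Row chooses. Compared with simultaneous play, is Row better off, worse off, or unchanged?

Work backward from Row's decision.
- c1: Row compares 10, 14, 17, 2 and picks C; Player II would get 10.
- c2: Row compares 7, 14, 12, 8 and picks B; Player II would get 14.
- c3: Row compares 9, 2, 8, 7 and picks A; Player II would get 10.
Among 10, 14, 10, the best is 14 at c2. Subgame-perfect outcome: (B, c2) with payoffs (14, 14).
Now find the simultaneous Nash equilibrium.
Row's best replies: c1→C; c2→B; c3→A.
Player II's best replies: A→c3; B→c1; C→c3; D→c1.
Only (A, c3) has each player best-responding; Nash payoffs (9, 10).
Row earns 14 sequentially versus 9 at the Nash outcome: better off.

better off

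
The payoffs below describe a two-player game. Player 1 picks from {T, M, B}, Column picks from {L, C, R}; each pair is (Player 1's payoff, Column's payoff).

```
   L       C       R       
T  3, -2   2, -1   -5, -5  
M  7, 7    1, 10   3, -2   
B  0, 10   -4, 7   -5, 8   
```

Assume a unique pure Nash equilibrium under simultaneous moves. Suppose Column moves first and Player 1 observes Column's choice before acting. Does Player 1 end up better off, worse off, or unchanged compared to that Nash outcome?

Backward induction with Column moving first.
- L → Player 1 plays M (best of 3, 7, 0); Column gets 7.
- C → Player 1 plays T (best of 2, 1, -4); Column gets -1.
- R → Player 1 plays M (best of -5, 3, -5); Column gets -2.
Maximizing over 7, -1, -2, Column chooses L. Subgame-perfect outcome: (M, L) with payoffs (7, 7).
Under simultaneous play:
Player 1's best replies: L→M; C→T; R→M.
Column's best replies: T→C; M→C; B→L.
The unique mutual best reply is (T, C), giving (2, -1).
Player 1 earns 7 sequentially versus 2 at the Nash outcome: better off.

better off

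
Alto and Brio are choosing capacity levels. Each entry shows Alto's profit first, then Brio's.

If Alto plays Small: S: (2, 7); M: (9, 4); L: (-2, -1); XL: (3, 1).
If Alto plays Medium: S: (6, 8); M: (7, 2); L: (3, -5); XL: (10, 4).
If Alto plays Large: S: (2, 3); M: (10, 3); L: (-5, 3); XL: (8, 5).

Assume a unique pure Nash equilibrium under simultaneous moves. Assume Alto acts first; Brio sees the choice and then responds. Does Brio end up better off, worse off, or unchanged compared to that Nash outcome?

worse off

Work backward from Brio's decision.
- Small: Brio compares 7, 4, -1, 1 and picks S; Alto would get 2.
- Medium: Brio compares 8, 2, -5, 4 and picks S; Alto would get 6.
- Large: Brio compares 3, 3, 3, 5 and picks XL; Alto would get 8.
Maximizing over 2, 6, 8, Alto chooses Large. Subgame-perfect outcome: (Large, XL) with payoffs (8, 5).
Under simultaneous play:
Alto's best replies: S→Medium; M→Large; L→Medium; XL→Medium.
Brio's best replies: Small→S; Medium→S; Large→XL.
The unique mutual best reply is (Medium, S), giving (6, 8).
Brio earns 5 sequentially versus 8 at the Nash outcome: worse off.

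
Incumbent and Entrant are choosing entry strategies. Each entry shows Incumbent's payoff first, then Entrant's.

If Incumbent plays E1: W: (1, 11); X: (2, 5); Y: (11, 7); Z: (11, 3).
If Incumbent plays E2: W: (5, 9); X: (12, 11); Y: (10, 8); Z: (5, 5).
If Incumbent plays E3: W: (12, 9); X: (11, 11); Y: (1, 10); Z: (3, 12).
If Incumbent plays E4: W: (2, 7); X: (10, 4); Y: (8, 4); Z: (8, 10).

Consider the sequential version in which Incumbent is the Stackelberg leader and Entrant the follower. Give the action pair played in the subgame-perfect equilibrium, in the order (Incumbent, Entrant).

(E2, X)

Backward induction with Incumbent moving first.
- E1: BR = W, leader payoff 1.
- E2: BR = X, leader payoff 12.
- E3: BR = Z, leader payoff 3.
- E4: BR = Z, leader payoff 8.
Incumbent's induced payoffs are 1, 12, 3, 8, so Incumbent commits to E2. Subgame-perfect outcome: (E2, X) with payoffs (12, 11).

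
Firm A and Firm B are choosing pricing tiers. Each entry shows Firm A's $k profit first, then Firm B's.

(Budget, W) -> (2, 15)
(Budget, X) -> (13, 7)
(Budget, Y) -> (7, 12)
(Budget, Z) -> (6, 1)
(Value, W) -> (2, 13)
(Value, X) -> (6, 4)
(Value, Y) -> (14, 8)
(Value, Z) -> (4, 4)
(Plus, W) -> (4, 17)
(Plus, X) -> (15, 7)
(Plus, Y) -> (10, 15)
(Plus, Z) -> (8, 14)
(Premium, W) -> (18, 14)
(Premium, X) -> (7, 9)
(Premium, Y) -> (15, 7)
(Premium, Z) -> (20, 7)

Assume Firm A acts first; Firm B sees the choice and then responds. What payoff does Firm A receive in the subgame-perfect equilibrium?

18

Work backward from Firm B's decision.
- Budget: Firm B compares 15, 7, 12, 1 and picks W; Firm A would get 2.
- Value: Firm B compares 13, 4, 8, 4 and picks W; Firm A would get 2.
- Plus: Firm B compares 17, 7, 15, 14 and picks W; Firm A would get 4.
- Premium: Firm B compares 14, 9, 7, 7 and picks W; Firm A would get 18.
Among 2, 2, 4, 18, the best is 18 at Premium. Subgame-perfect outcome: (Premium, W) with payoffs (18, 14).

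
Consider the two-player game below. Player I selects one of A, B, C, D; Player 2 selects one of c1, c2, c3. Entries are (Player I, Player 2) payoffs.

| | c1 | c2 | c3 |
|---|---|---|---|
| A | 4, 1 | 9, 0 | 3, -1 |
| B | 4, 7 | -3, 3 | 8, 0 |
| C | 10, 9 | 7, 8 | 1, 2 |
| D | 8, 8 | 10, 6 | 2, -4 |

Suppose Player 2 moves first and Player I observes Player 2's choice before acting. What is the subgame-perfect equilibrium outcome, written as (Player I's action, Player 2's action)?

(C, c1)

Work backward from Player I's decision.
- c1: BR = C, leader payoff 9.
- c2: BR = D, leader payoff 6.
- c3: BR = B, leader payoff 0.
Maximizing over 9, 6, 0, Player 2 chooses c1. Subgame-perfect outcome: (C, c1) with payoffs (10, 9).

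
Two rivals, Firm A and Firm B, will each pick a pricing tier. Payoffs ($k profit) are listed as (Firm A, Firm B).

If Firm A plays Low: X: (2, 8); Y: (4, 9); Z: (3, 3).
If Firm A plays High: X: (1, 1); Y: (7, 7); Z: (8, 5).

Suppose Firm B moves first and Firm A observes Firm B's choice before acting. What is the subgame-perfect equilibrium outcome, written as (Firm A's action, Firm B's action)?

Firm A best-responds to each possible Firm B move:
- X → Firm A plays Low (best of 2, 1); Firm B gets 8.
- Y → Firm A plays High (best of 4, 7); Firm B gets 7.
- Z → Firm A plays High (best of 3, 8); Firm B gets 5.
Firm B's induced payoffs are 8, 7, 5, so Firm B commits to X. Subgame-perfect outcome: (Low, X) with payoffs (2, 8).

(Low, X)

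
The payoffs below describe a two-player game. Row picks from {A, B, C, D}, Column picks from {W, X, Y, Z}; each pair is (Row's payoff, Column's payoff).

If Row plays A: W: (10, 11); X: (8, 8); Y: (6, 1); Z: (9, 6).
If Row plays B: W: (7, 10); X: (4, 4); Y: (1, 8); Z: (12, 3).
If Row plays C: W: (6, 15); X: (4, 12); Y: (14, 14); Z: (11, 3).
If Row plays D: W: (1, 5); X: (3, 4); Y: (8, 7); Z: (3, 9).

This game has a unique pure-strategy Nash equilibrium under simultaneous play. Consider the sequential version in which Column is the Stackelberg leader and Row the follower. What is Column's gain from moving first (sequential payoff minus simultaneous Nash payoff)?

3

Row best-responds to each possible Column move:
- W → Row plays A (best of 10, 7, 6, 1); Column gets 11.
- X → Row plays A (best of 8, 4, 4, 3); Column gets 8.
- Y → Row plays C (best of 6, 1, 14, 8); Column gets 14.
- Z → Row plays B (best of 9, 12, 11, 3); Column gets 3.
Maximizing over 11, 8, 14, 3, Column chooses Y. Subgame-perfect outcome: (C, Y) with payoffs (14, 14).
Under simultaneous play:
Row's best replies: W→A; X→A; Y→C; Z→B.
Column's best replies: A→W; B→W; C→W; D→Z.
The unique mutual best reply is (A, W), giving (10, 11).
Column's commitment gain: 14 − 11 = 3.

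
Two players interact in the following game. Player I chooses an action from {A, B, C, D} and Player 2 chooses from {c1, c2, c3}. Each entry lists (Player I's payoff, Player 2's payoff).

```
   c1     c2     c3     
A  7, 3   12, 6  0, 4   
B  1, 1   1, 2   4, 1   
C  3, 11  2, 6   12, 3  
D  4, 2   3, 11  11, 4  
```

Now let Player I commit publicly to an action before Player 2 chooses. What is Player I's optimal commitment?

Player 2 best-responds to each possible Player I move:
- A → Player 2 plays c2 (best of 3, 6, 4); Player I gets 12.
- B → Player 2 plays c2 (best of 1, 2, 1); Player I gets 1.
- C → Player 2 plays c1 (best of 11, 6, 3); Player I gets 3.
- D → Player 2 plays c2 (best of 2, 11, 4); Player I gets 3.
Player I's induced payoffs are 12, 1, 3, 3, so Player I commits to A. Subgame-perfect outcome: (A, c2) with payoffs (12, 6).

A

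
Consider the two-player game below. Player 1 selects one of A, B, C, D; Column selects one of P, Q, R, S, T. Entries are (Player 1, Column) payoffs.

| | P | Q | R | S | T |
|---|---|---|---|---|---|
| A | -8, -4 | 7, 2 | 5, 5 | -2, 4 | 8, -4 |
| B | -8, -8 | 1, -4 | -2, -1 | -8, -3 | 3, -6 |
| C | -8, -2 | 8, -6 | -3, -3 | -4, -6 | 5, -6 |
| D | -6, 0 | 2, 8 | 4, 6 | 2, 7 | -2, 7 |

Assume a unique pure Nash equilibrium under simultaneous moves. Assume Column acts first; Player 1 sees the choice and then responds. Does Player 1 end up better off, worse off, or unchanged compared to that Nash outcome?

worse off

Solve by backward induction (Column leads).
- P: Player 1 compares -8, -8, -8, -6 and picks D; Column would get 0.
- Q: Player 1 compares 7, 1, 8, 2 and picks C; Column would get -6.
- R: Player 1 compares 5, -2, -3, 4 and picks A; Column would get 5.
- S: Player 1 compares -2, -8, -4, 2 and picks D; Column would get 7.
- T: Player 1 compares 8, 3, 5, -2 and picks A; Column would get -4.
Maximizing over 0, -6, 5, 7, -4, Column chooses S. Subgame-perfect outcome: (D, S) with payoffs (2, 7).
For the simultaneous game, intersect best replies.
Player 1's best replies: P→D; Q→C; R→A; S→D; T→A.
Column's best replies: A→R; B→R; C→P; D→Q.
Only (A, R) has each player best-responding; Nash payoffs (5, 5).
Player 1 earns 2 sequentially versus 5 at the Nash outcome: worse off.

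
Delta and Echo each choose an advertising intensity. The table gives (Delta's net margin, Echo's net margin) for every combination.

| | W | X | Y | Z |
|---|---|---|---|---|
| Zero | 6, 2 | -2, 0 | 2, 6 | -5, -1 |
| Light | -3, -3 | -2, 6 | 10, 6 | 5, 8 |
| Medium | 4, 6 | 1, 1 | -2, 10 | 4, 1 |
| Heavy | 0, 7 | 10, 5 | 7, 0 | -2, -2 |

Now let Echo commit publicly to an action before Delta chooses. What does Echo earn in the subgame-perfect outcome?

Backward induction with Echo moving first.
- W → Delta plays Zero (best of 6, -3, 4, 0); Echo gets 2.
- X → Delta plays Heavy (best of -2, -2, 1, 10); Echo gets 5.
- Y → Delta plays Light (best of 2, 10, -2, 7); Echo gets 6.
- Z → Delta plays Light (best of -5, 5, 4, -2); Echo gets 8.
Among 2, 5, 6, 8, the best is 8 at Z. Subgame-perfect outcome: (Light, Z) with payoffs (5, 8).

8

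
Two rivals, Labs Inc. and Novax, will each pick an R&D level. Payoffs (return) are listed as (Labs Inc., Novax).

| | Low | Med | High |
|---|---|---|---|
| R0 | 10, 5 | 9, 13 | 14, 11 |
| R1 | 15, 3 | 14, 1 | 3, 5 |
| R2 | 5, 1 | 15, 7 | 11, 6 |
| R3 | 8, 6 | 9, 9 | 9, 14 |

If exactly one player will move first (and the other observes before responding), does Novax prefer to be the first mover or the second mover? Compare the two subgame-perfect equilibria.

If Labs Inc. leads: Novax's best replies are R0→Med, R1→High, R2→Med, R3→High; Labs Inc.'s induced payoffs 9, 3, 15, 9; outcome (R2, Med), payoffs (15, 7).
If Novax leads: Labs Inc.'s best replies are Low→R1, Med→R2, High→R0; Novax's induced payoffs 3, 7, 11; outcome (R0, High), payoffs (14, 11).
Novax gets 11 moving first and 7 moving second, so Novax prefers to move first.

first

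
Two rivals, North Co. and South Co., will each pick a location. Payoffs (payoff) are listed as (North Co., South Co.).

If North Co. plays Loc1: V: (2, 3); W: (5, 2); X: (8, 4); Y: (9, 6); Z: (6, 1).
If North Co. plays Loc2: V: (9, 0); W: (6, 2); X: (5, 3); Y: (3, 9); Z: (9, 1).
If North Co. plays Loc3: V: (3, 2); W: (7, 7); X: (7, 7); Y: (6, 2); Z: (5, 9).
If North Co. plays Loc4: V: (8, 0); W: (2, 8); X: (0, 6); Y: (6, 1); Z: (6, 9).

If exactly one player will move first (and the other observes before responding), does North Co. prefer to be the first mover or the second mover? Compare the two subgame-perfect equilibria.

If North Co. leads: South Co.'s best replies are Loc1→Y, Loc2→Y, Loc3→Z, Loc4→Z; North Co.'s induced payoffs 9, 3, 5, 6; outcome (Loc1, Y), payoffs (9, 6).
If South Co. leads: North Co.'s best replies are V→Loc2, W→Loc3, X→Loc1, Y→Loc1, Z→Loc2; South Co.'s induced payoffs 0, 7, 4, 6, 1; outcome (Loc3, W), payoffs (7, 7).
North Co. gets 9 moving first and 7 moving second, so North Co. prefers to move first.

first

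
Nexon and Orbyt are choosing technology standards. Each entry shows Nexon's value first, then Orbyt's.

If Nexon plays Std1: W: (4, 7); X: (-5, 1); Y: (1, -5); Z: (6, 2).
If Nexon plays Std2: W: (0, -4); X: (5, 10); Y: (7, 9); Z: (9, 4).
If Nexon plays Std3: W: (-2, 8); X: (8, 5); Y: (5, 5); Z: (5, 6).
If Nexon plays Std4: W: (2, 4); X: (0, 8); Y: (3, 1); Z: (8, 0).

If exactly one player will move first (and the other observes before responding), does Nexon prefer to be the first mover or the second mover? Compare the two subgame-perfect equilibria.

second

If Nexon leads: Orbyt's best replies are Std1→W, Std2→X, Std3→W, Std4→X; Nexon's induced payoffs 4, 5, -2, 0; outcome (Std2, X), payoffs (5, 10).
If Orbyt leads: Nexon's best replies are W→Std1, X→Std3, Y→Std2, Z→Std2; Orbyt's induced payoffs 7, 5, 9, 4; outcome (Std2, Y), payoffs (7, 9).
Nexon gets 5 moving first and 7 moving second, so Nexon prefers to move second.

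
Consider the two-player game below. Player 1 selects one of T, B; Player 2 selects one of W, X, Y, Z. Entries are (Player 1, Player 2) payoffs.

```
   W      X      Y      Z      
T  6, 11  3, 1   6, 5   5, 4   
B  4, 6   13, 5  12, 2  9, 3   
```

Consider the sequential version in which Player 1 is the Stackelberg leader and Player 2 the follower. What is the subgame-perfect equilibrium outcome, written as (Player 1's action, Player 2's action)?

Work backward from Player 2's decision.
- T: BR = W, leader payoff 6.
- B: BR = W, leader payoff 4.
Among 6, 4, the best is 6 at T. Subgame-perfect outcome: (T, W) with payoffs (6, 11).

(T, W)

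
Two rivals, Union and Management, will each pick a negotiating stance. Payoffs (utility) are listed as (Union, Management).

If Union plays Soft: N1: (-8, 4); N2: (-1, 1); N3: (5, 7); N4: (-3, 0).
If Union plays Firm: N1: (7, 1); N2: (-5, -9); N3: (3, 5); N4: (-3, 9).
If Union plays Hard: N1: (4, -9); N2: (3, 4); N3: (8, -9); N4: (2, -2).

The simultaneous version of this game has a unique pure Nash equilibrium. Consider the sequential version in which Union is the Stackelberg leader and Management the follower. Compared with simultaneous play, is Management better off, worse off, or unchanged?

better off

Backward induction with Union moving first.
- Soft: BR = N3, leader payoff 5.
- Firm: BR = N4, leader payoff -3.
- Hard: BR = N2, leader payoff 3.
Union's induced payoffs are 5, -3, 3, so Union commits to Soft. Subgame-perfect outcome: (Soft, N3) with payoffs (5, 7).
For the simultaneous game, intersect best replies.
Union's best replies: N1→Firm; N2→Hard; N3→Hard; N4→Hard.
Management's best replies: Soft→N3; Firm→N4; Hard→N2.
Only (Hard, N2) has each player best-responding; Nash payoffs (3, 4).
Management earns 7 sequentially versus 4 at the Nash outcome: better off.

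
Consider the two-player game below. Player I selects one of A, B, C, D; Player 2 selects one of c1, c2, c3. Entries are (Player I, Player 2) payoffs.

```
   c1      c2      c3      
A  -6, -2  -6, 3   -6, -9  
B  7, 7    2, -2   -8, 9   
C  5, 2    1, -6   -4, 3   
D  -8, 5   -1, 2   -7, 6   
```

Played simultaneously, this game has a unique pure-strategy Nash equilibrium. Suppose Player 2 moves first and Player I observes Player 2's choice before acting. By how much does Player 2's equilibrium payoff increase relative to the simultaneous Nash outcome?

4

Solve by backward induction (Player 2 leads).
- c1 → Player I plays B (best of -6, 7, 5, -8); Player 2 gets 7.
- c2 → Player I plays B (best of -6, 2, 1, -1); Player 2 gets -2.
- c3 → Player I plays C (best of -6, -8, -4, -7); Player 2 gets 3.
Among 7, -2, 3, the best is 7 at c1. Subgame-perfect outcome: (B, c1) with payoffs (7, 7).
Under simultaneous play:
Player I's best replies: c1→B; c2→B; c3→C.
Player 2's best replies: A→c2; B→c3; C→c3; D→c3.
The unique mutual best reply is (C, c3), giving (-4, 3).
Player 2's commitment gain: 7 − 3 = 4.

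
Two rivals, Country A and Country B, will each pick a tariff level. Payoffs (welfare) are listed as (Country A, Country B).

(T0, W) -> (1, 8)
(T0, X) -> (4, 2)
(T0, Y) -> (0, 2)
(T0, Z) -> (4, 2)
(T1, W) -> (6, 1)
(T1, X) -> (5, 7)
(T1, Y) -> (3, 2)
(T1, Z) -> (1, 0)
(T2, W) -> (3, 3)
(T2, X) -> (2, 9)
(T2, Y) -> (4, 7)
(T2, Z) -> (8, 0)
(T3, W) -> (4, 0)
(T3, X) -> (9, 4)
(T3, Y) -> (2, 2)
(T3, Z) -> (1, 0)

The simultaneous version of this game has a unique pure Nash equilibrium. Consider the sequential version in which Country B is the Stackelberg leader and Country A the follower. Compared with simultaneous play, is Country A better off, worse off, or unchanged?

Country A best-responds to each possible Country B move:
- W: Country A compares 1, 6, 3, 4 and picks T1; Country B would get 1.
- X: Country A compares 4, 5, 2, 9 and picks T3; Country B would get 4.
- Y: Country A compares 0, 3, 4, 2 and picks T2; Country B would get 7.
- Z: Country A compares 4, 1, 8, 1 and picks T2; Country B would get 0.
Among 1, 4, 7, 0, the best is 7 at Y. Subgame-perfect outcome: (T2, Y) with payoffs (4, 7).
For the simultaneous game, intersect best replies.
Country A's best replies: W→T1; X→T3; Y→T2; Z→T2.
Country B's best replies: T0→W; T1→X; T2→X; T3→X.
Only (T3, X) has each player best-responding; Nash payoffs (9, 4).
Country A earns 4 sequentially versus 9 at the Nash outcome: worse off.

worse off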